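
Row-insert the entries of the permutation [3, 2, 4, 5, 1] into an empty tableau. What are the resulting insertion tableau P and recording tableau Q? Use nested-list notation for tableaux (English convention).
P = [[1, 4, 5], [2], [3]], Q = [[1, 3, 4], [2], [5]]

Insert each entry of the permutation into P by Schensted row insertion, recording in Q the position of each new cell.

Insert 3: appended to row 1. P = [[3]].
Insert 2: 2 bumps 3 from row 1; 3 starts row 2. P = [[2], [3]].
Insert 4: appended to row 1. P = [[2, 4], [3]].
Insert 5: appended to row 1. P = [[2, 4, 5], [3]].
Insert 1: 1 bumps 2 from row 1; 2 bumps 3 from row 2; 3 starts row 3. P = [[1, 4, 5], [2], [3]].

So P = [[1, 4, 5], [2], [3]], Q = [[1, 3, 4], [2], [5]].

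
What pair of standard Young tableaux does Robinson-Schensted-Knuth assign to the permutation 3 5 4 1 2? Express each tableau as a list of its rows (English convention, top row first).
Insert each entry of the permutation into P by Schensted row insertion, recording in Q the position of each new cell.

Insert 3: appended to row 1. P = [[3]], Q = [[1]].
Insert 5: appended to row 1. P = [[3, 5]], Q = [[1, 2]].
Insert 4: 4 bumps 5 from row 1; 5 starts row 2. P = [[3, 4], [5]], Q = [[1, 2], [3]].
Insert 1: 1 bumps 3 from row 1; 3 bumps 5 from row 2; 5 starts row 3. P = [[1, 4], [3], [5]], Q = [[1, 2], [3], [4]].
Insert 2: 2 bumps 4 from row 1; 4 appends to row 2. P = [[1, 2], [3, 4], [5]], Q = [[1, 2], [3, 5], [4]].

So P = [[1, 2], [3, 4], [5]], Q = [[1, 2], [3, 5], [4]].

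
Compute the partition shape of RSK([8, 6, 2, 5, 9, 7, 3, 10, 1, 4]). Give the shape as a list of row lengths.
[4, 2, 2, 1, 1]

Row-insert each entry into an empty tableau.

After inserting 8: P = [[8]].
After inserting 6: P = [[6], [8]].
After inserting 2: P = [[2], [6], [8]].
After inserting 5: P = [[2, 5], [6], [8]].
After inserting 9: P = [[2, 5, 9], [6], [8]].
After inserting 7: P = [[2, 5, 7], [6, 9], [8]].
After inserting 3: P = [[2, 3, 7], [5, 9], [6], [8]].
After inserting 10: P = [[2, 3, 7, 10], [5, 9], [6], [8]].
After inserting 1: P = [[1, 3, 7, 10], [2, 9], [5], [6], [8]].
After inserting 4: P = [[1, 3, 4, 10], [2, 7], [5, 9], [6], [8]].

The final insertion tableau P = [[1, 3, 4, 10], [2, 7], [5, 9], [6], [8]] has shape [4, 2, 2, 1, 1].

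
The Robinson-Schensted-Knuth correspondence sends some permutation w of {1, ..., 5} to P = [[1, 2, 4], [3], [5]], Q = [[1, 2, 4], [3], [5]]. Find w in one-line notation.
1 5 3 4 2

Reverse RSK: for i = n, n-1, ..., 1, locate i in Q, remove the corresponding corner cell from P, and reverse-bump its entry up through P; the value ejected from row 1 is w(i).

So w = 1 5 3 4 2.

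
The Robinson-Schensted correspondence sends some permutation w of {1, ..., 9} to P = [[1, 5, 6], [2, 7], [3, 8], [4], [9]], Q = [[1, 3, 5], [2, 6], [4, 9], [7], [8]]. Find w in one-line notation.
9 4 5 3 8 7 2 1 6

Reverse the RSK construction: for i from n down to 1, find the cell of Q containing i, remove the entry at that cell from P, and reverse-bump it up through P; the value ejected from row 1 is w(i).

Step i=9: Q has 9 at row 3, column 2; remove 8 from row 3 of P and reverse-bump: 8 enters row 2 and ejects 7; 7 enters row 1 and ejects 6. So w(9) = 6. P is now [[1, 5, 7], [2, 8], [3], [4], [9]].
Step i=8: Q has 8 at row 5, column 1; remove 9 from row 5 of P and reverse-bump: 9 enters row 4 and ejects 4; 4 enters row 3 and ejects 3; 3 enters row 2 and ejects 2; 2 enters row 1 and ejects 1. So w(8) = 1. P is now [[2, 5, 7], [3, 8], [4], [9]].
Step i=7: Q has 7 at row 4, column 1; remove 9 from row 4 of P and reverse-bump: 9 enters row 3 and ejects 4; 4 enters row 2 and ejects 3; 3 enters row 1 and ejects 2. So w(7) = 2. P is now [[3, 5, 7], [4, 8], [9]].
Step i=6: Q has 6 at row 2, column 2; remove 8 from row 2 of P and reverse-bump: 8 enters row 1 and ejects 7. So w(6) = 7. P is now [[3, 5, 8], [4], [9]].
Step i=5: Q has 5 at row 1, column 3; remove that cell from P, ejecting 8. So w(5) = 8. P is now [[3, 5], [4], [9]].
Step i=4: Q has 4 at row 3, column 1; remove 9 from row 3 of P and reverse-bump: 9 enters row 2 and ejects 4; 4 enters row 1 and ejects 3. So w(4) = 3. P is now [[4, 5], [9]].
Step i=3: Q has 3 at row 1, column 2; remove that cell from P, ejecting 5. So w(3) = 5. P is now [[4], [9]].
Step i=2: Q has 2 at row 2, column 1; remove 9 from row 2 of P and reverse-bump: 9 enters row 1 and ejects 4. So w(2) = 4. P is now [[9]].
Step i=1: Q has 1 at row 1, column 1; remove that cell from P, ejecting 9. So w(1) = 9. P is now [].

So w = 9 4 5 3 8 7 2 1 6.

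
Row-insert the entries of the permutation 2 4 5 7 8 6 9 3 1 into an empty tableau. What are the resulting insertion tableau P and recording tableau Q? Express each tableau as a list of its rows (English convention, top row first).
Insert each entry of the permutation into P by Schensted row insertion, recording in Q the position of each new cell.

After inserting 2: P = [[2]].
After inserting 4: P = [[2, 4]].
After inserting 5: P = [[2, 4, 5]].
After inserting 7: P = [[2, 4, 5, 7]].
After inserting 8: P = [[2, 4, 5, 7, 8]].
After inserting 6: P = [[2, 4, 5, 6, 8], [7]].
After inserting 9: P = [[2, 4, 5, 6, 8, 9], [7]].
After inserting 3: P = [[2, 3, 5, 6, 8, 9], [4], [7]].
After inserting 1: P = [[1, 3, 5, 6, 8, 9], [2], [4], [7]].

So P = [[1, 3, 5, 6, 8, 9], [2], [4], [7]], Q = [[1, 2, 3, 4, 5, 7], [6], [8], [9]].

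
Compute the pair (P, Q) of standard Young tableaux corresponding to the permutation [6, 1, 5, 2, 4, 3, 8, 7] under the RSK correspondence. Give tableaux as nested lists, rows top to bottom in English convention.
P = [[1, 2, 3, 7], [4, 8], [5], [6]], Q = [[1, 3, 5, 7], [2, 8], [4], [6]]

Insert each entry of the permutation into P by Schensted row insertion, recording in Q the position of each new cell.

After inserting 6: P = [[6]].
After inserting 1: P = [[1], [6]].
After inserting 5: P = [[1, 5], [6]].
After inserting 2: P = [[1, 2], [5], [6]].
After inserting 4: P = [[1, 2, 4], [5], [6]].
After inserting 3: P = [[1, 2, 3], [4], [5], [6]].
After inserting 8: P = [[1, 2, 3, 8], [4], [5], [6]].
After inserting 7: P = [[1, 2, 3, 7], [4, 8], [5], [6]].

So P = [[1, 2, 3, 7], [4, 8], [5], [6]], Q = [[1, 3, 5, 7], [2, 8], [4], [6]].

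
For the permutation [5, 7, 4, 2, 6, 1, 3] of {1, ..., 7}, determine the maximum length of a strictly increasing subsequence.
2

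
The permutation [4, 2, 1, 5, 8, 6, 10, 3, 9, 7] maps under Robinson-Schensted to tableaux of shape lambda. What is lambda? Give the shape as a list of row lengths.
[4, 3, 3]

Row-insert each entry into an empty tableau.

After inserting 4: P = [[4]].
After inserting 2: P = [[2], [4]].
After inserting 1: P = [[1], [2], [4]].
After inserting 5: P = [[1, 5], [2], [4]].
After inserting 8: P = [[1, 5, 8], [2], [4]].
After inserting 6: P = [[1, 5, 6], [2, 8], [4]].
After inserting 10: P = [[1, 5, 6, 10], [2, 8], [4]].
After inserting 3: P = [[1, 3, 6, 10], [2, 5], [4, 8]].
After inserting 9: P = [[1, 3, 6, 9], [2, 5, 10], [4, 8]].
After inserting 7: P = [[1, 3, 6, 7], [2, 5, 9], [4, 8, 10]].

The final insertion tableau P = [[1, 3, 6, 7], [2, 5, 9], [4, 8, 10]] has shape [4, 3, 3].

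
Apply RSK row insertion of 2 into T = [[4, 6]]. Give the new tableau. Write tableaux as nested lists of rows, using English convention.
[[2, 6], [4]]

In row 1, 2 replaces 4 (the leftmost entry greater than 2); 4 is bumped to row 2. 4 starts a new row 2. The new tableau is [[2, 6], [4]].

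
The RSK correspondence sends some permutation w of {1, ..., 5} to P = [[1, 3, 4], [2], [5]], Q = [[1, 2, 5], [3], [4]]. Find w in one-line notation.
Reverse the RSK construction: for i from n down to 1, find the cell of Q containing i, remove the entry at that cell from P, and reverse-bump it up through P; the value ejected from row 1 is w(i).

Step i=5: Q has 5 at row 1, column 3; remove that cell from P, ejecting 4. So w(5) = 4. P is now [[1, 3], [2], [5]].
Step i=4: Q has 4 at row 3, column 1; remove 5 from row 3 of P and reverse-bump: 5 enters row 2 and ejects 2; 2 enters row 1 and ejects 1. So w(4) = 1. P is now [[2, 3], [5]].
Step i=3: Q has 3 at row 2, column 1; remove 5 from row 2 of P and reverse-bump: 5 enters row 1 and ejects 3. So w(3) = 3. P is now [[2, 5]].
Step i=2: Q has 2 at row 1, column 2; remove that cell from P, ejecting 5. So w(2) = 5. P is now [[2]].
Step i=1: Q has 1 at row 1, column 1; remove that cell from P, ejecting 2. So w(1) = 2. P is now [].

So w = 2 5 3 1 4.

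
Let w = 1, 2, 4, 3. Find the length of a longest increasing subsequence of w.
3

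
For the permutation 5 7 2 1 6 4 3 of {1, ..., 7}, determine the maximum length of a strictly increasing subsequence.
2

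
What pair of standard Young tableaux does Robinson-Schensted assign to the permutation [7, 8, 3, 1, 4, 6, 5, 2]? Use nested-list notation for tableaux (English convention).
Insert each entry of the permutation into P by Schensted row insertion, recording in Q the position of each new cell.

Insert 7: appended to row 1. P = [[7]], Q = [[1]].
Insert 8: appended to row 1. P = [[7, 8]], Q = [[1, 2]].
Insert 3: 3 bumps 7 from row 1; 7 starts row 2. P = [[3, 8], [7]], Q = [[1, 2], [3]].
Insert 1: 1 bumps 3 from row 1; 3 bumps 7 from row 2; 7 starts row 3. P = [[1, 8], [3], [7]], Q = [[1, 2], [3], [4]].
Insert 4: 4 bumps 8 from row 1; 8 appends to row 2. P = [[1, 4], [3, 8], [7]], Q = [[1, 2], [3, 5], [4]].
Insert 6: appended to row 1. P = [[1, 4, 6], [3, 8], [7]], Q = [[1, 2, 6], [3, 5], [4]].
Insert 5: 5 bumps 6 from row 1; 6 bumps 8 from row 2; 8 appends to row 3. P = [[1, 4, 5], [3, 6], [7, 8]], Q = [[1, 2, 6], [3, 5], [4, 7]].
Insert 2: 2 bumps 4 from row 1; 4 bumps 6 from row 2; 6 bumps 7 from row 3; 7 starts row 4. P = [[1, 2, 5], [3, 4], [6, 8], [7]], Q = [[1, 2, 6], [3, 5], [4, 7], [8]].

So P = [[1, 2, 5], [3, 4], [6, 8], [7]], Q = [[1, 2, 6], [3, 5], [4, 7], [8]].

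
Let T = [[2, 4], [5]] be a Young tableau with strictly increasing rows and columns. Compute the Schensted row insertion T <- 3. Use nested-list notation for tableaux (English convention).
[[2, 3], [4], [5]]

In row 1, 3 replaces 4 (the leftmost entry greater than 3); 4 is bumped to row 2. In row 2, 4 replaces 5 (the leftmost entry greater than 4); 5 is bumped to row 3. 5 starts a new row 3. The new tableau is [[2, 3], [4], [5]].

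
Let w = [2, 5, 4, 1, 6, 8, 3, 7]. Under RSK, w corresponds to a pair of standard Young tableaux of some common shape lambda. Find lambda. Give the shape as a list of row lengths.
Row-insert each entry into an empty tableau.

After inserting 2: P = [[2]].
After inserting 5: P = [[2, 5]].
After inserting 4: P = [[2, 4], [5]].
After inserting 1: P = [[1, 4], [2], [5]].
After inserting 6: P = [[1, 4, 6], [2], [5]].
After inserting 8: P = [[1, 4, 6, 8], [2], [5]].
After inserting 3: P = [[1, 3, 6, 8], [2, 4], [5]].
After inserting 7: P = [[1, 3, 6, 7], [2, 4, 8], [5]].

The final insertion tableau P = [[1, 3, 6, 7], [2, 4, 8], [5]] has shape [4, 3, 1].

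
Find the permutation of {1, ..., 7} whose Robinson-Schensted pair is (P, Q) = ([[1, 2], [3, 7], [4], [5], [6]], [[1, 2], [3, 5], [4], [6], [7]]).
6 7 5 1 4 3 2

Reverse the RSK construction: for i from n down to 1, find the cell of Q containing i, remove the entry at that cell from P, and reverse-bump it up through P; the value ejected from row 1 is w(i).

Step i=7: Q has 7 at row 5, column 1; remove 6 from row 5 of P and reverse-bump: 6 enters row 4 and ejects 5; 5 enters row 3 and ejects 4; 4 enters row 2 and ejects 3; 3 enters row 1 and ejects 2. So w(7) = 2. P is now [[1, 3], [4, 7], [5], [6]].
Step i=6: Q has 6 at row 4, column 1; remove 6 from row 4 of P and reverse-bump: 6 enters row 3 and ejects 5; 5 enters row 2 and ejects 4; 4 enters row 1 and ejects 3. So w(6) = 3. P is now [[1, 4], [5, 7], [6]].
Step i=5: Q has 5 at row 2, column 2; remove 7 from row 2 of P and reverse-bump: 7 enters row 1 and ejects 4. So w(5) = 4. P is now [[1, 7], [5], [6]].
Step i=4: Q has 4 at row 3, column 1; remove 6 from row 3 of P and reverse-bump: 6 enters row 2 and ejects 5; 5 enters row 1 and ejects 1. So w(4) = 1. P is now [[5, 7], [6]].
Step i=3: Q has 3 at row 2, column 1; remove 6 from row 2 of P and reverse-bump: 6 enters row 1 and ejects 5. So w(3) = 5. P is now [[6, 7]].
Step i=2: Q has 2 at row 1, column 2; remove that cell from P, ejecting 7. So w(2) = 7. P is now [[6]].
Step i=1: Q has 1 at row 1, column 1; remove that cell from P, ejecting 6. So w(1) = 6. P is now [].

So w = 6 7 5 1 4 3 2.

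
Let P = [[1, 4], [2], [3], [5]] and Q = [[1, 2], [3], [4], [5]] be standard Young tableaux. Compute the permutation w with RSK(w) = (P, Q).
Reverse the RSK construction: for i from n down to 1, find the cell of Q containing i, remove the entry at that cell from P, and reverse-bump it up through P; the value ejected from row 1 is w(i).

Step i=5: Q has 5 at row 4, column 1; remove 5 from row 4 of P and reverse-bump: 5 enters row 3 and ejects 3; 3 enters row 2 and ejects 2; 2 enters row 1 and ejects 1. So w(5) = 1. P is now [[2, 4], [3], [5]].
Step i=4: Q has 4 at row 3, column 1; remove 5 from row 3 of P and reverse-bump: 5 enters row 2 and ejects 3; 3 enters row 1 and ejects 2. So w(4) = 2. P is now [[3, 4], [5]].
Step i=3: Q has 3 at row 2, column 1; remove 5 from row 2 of P and reverse-bump: 5 enters row 1 and ejects 4. So w(3) = 4. P is now [[3, 5]].
Step i=2: Q has 2 at row 1, column 2; remove that cell from P, ejecting 5. So w(2) = 5. P is now [[3]].
Step i=1: Q has 1 at row 1, column 1; remove that cell from P, ejecting 3. So w(1) = 3. P is now [].

So w = 3 5 4 2 1.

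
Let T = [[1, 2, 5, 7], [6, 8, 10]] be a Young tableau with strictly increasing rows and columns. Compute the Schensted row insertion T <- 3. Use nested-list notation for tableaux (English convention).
In row 1, 3 replaces 5 (the leftmost entry greater than 3); 5 is bumped to row 2. In row 2, 5 replaces 6 (the leftmost entry greater than 5); 6 is bumped to row 3. 6 starts a new row 3. The new tableau is [[1, 2, 3, 7], [5, 8, 10], [6]].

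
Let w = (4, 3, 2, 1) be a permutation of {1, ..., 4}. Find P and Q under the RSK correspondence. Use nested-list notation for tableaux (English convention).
Insert each entry of the permutation into P by Schensted row insertion, recording in Q the position of each new cell.

Insert 4: appended to row 1. P = [[4]].
Insert 3: 3 bumps 4 from row 1; 4 starts row 2. P = [[3], [4]].
Insert 2: 2 bumps 3 from row 1; 3 bumps 4 from row 2; 4 starts row 3. P = [[2], [3], [4]].
Insert 1: 1 bumps 2 from row 1; 2 bumps 3 from row 2; 3 bumps 4 from row 3; 4 starts row 4. P = [[1], [2], [3], [4]].

So P = [[1], [2], [3], [4]], Q = [[1], [2], [3], [4]].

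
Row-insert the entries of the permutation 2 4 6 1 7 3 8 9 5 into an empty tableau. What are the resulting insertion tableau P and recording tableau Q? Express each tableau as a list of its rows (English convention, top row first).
Insert each entry of the permutation into P by Schensted row insertion, recording in Q the position of each new cell.

Insert 2: appended to row 1. P = [[2]].
Insert 4: appended to row 1. P = [[2, 4]].
Insert 6: appended to row 1. P = [[2, 4, 6]].
Insert 1: 1 bumps 2 from row 1; 2 starts row 2. P = [[1, 4, 6], [2]].
Insert 7: appended to row 1. P = [[1, 4, 6, 7], [2]].
Insert 3: 3 bumps 4 from row 1; 4 appends to row 2. P = [[1, 3, 6, 7], [2, 4]].
Insert 8: appended to row 1. P = [[1, 3, 6, 7, 8], [2, 4]].
Insert 9: appended to row 1. P = [[1, 3, 6, 7, 8, 9], [2, 4]].
Insert 5: 5 bumps 6 from row 1; 6 appends to row 2. P = [[1, 3, 5, 7, 8, 9], [2, 4, 6]].

So P = [[1, 3, 5, 7, 8, 9], [2, 4, 6]], Q = [[1, 2, 3, 5, 7, 8], [4, 6, 9]].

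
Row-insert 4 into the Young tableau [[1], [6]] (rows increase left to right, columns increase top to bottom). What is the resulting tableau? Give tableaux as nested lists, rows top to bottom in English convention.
4 is larger than every entry of row 1, so it is appended to row 1. The new tableau is [[1, 4], [6]].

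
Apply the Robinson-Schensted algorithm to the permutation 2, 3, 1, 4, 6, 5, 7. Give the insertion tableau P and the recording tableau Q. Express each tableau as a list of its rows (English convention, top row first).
Insert each entry of the permutation into P by Schensted row insertion, recording in Q the position of each new cell.

Insert 2: appended to row 1. P = [[2]].
Insert 3: appended to row 1. P = [[2, 3]].
Insert 1: 1 bumps 2 from row 1; 2 starts row 2. P = [[1, 3], [2]].
Insert 4: appended to row 1. P = [[1, 3, 4], [2]].
Insert 6: appended to row 1. P = [[1, 3, 4, 6], [2]].
Insert 5: 5 bumps 6 from row 1; 6 appends to row 2. P = [[1, 3, 4, 5], [2, 6]].
Insert 7: appended to row 1. P = [[1, 3, 4, 5, 7], [2, 6]].

So P = [[1, 3, 4, 5, 7], [2, 6]], Q = [[1, 2, 4, 5, 7], [3, 6]].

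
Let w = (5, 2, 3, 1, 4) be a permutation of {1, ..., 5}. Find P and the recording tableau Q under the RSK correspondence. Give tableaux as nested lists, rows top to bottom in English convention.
P = [[1, 3, 4], [2], [5]], Q = [[1, 3, 5], [2], [4]]

Insert each entry of the permutation into P by Schensted row insertion, recording in Q the position of each new cell.

Insert 5: appended to row 1. P = [[5]].
Insert 2: 2 bumps 5 from row 1; 5 starts row 2. P = [[2], [5]].
Insert 3: appended to row 1. P = [[2, 3], [5]].
Insert 1: 1 bumps 2 from row 1; 2 bumps 5 from row 2; 5 starts row 3. P = [[1, 3], [2], [5]].
Insert 4: appended to row 1. P = [[1, 3, 4], [2], [5]].

So P = [[1, 3, 4], [2], [5]], Q = [[1, 3, 5], [2], [4]].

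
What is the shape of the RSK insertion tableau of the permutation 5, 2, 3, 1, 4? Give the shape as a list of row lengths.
[3, 1, 1]

Row-insert each entry into an empty tableau.

After inserting 5: P = [[5]].
After inserting 2: P = [[2], [5]].
After inserting 3: P = [[2, 3], [5]].
After inserting 1: P = [[1, 3], [2], [5]].
After inserting 4: P = [[1, 3, 4], [2], [5]].

The final insertion tableau P = [[1, 3, 4], [2], [5]] has shape [3, 1, 1].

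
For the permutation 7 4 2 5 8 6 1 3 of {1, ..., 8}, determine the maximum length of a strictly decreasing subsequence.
4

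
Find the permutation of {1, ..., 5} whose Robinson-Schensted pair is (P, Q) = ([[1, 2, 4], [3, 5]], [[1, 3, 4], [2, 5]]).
Reverse the RSK construction: for i from n down to 1, find the cell of Q containing i, remove the entry at that cell from P, and reverse-bump it up through P; the value ejected from row 1 is w(i).

Step i=5: Q has 5 at row 2, column 2; remove 5 from row 2 of P and reverse-bump: 5 enters row 1 and ejects 4. So w(5) = 4. P is now [[1, 2, 5], [3]].
Step i=4: Q has 4 at row 1, column 3; remove that cell from P, ejecting 5. So w(4) = 5. P is now [[1, 2], [3]].
Step i=3: Q has 3 at row 1, column 2; remove that cell from P, ejecting 2. So w(3) = 2. P is now [[1], [3]].
Step i=2: Q has 2 at row 2, column 1; remove 3 from row 2 of P and reverse-bump: 3 enters row 1 and ejects 1. So w(2) = 1. P is now [[3]].
Step i=1: Q has 1 at row 1, column 1; remove that cell from P, ejecting 3. So w(1) = 3. P is now [].

So w = 3 1 2 5 4.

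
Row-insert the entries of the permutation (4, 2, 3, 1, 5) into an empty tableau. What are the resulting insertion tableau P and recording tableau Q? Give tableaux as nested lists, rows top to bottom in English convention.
P = [[1, 3, 5], [2], [4]], Q = [[1, 3, 5], [2], [4]]

Insert each entry of the permutation into P by Schensted row insertion, recording in Q the position of each new cell.

After inserting 4: P = [[4]].
After inserting 2: P = [[2], [4]].
After inserting 3: P = [[2, 3], [4]].
After inserting 1: P = [[1, 3], [2], [4]].
After inserting 5: P = [[1, 3, 5], [2], [4]].

So P = [[1, 3, 5], [2], [4]], Q = [[1, 3, 5], [2], [4]].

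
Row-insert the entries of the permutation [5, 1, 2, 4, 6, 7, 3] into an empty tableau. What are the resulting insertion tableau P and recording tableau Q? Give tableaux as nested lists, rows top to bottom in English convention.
P = [[1, 2, 3, 6, 7], [4], [5]], Q = [[1, 3, 4, 5, 6], [2], [7]]

Insert each entry of the permutation into P by Schensted row insertion, recording in Q the position of each new cell.

Insert 5: appended to row 1. P = [[5]].
Insert 1: 1 bumps 5 from row 1; 5 starts row 2. P = [[1], [5]].
Insert 2: appended to row 1. P = [[1, 2], [5]].
Insert 4: appended to row 1. P = [[1, 2, 4], [5]].
Insert 6: appended to row 1. P = [[1, 2, 4, 6], [5]].
Insert 7: appended to row 1. P = [[1, 2, 4, 6, 7], [5]].
Insert 3: 3 bumps 4 from row 1; 4 bumps 5 from row 2; 5 starts row 3. P = [[1, 2, 3, 6, 7], [4], [5]].

So P = [[1, 2, 3, 6, 7], [4], [5]], Q = [[1, 3, 4, 5, 6], [2], [7]].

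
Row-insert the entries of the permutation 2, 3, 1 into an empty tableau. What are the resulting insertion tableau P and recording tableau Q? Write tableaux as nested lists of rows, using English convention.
P = [[1, 3], [2]], Q = [[1, 2], [3]]

Insert each entry of the permutation into P by Schensted row insertion, recording in Q the position of each new cell.

Insert 2: appended to row 1. P = [[2]].
Insert 3: appended to row 1. P = [[2, 3]].
Insert 1: 1 bumps 2 from row 1; 2 starts row 2. P = [[1, 3], [2]].

So P = [[1, 3], [2]], Q = [[1, 2], [3]].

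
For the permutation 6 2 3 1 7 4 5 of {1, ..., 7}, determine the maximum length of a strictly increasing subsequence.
4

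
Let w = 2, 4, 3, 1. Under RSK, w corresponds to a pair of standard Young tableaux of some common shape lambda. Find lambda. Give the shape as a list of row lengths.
[2, 1, 1]

Row-insert each entry into an empty tableau.

After inserting 2: P = [[2]].
After inserting 4: P = [[2, 4]].
After inserting 3: P = [[2, 3], [4]].
After inserting 1: P = [[1, 3], [2], [4]].

The final insertion tableau P = [[1, 3], [2], [4]] has shape [2, 1, 1].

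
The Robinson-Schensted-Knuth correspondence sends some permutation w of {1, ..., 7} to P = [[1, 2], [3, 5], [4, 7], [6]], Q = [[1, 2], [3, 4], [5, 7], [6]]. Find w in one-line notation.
6 7 4 5 3 1 2

Reverse the RSK construction: for i from n down to 1, find the cell of Q containing i, remove the entry at that cell from P, and reverse-bump it up through P; the value ejected from row 1 is w(i).

Step i=7: Q has 7 at row 3, column 2; remove 7 from row 3 of P and reverse-bump: 7 enters row 2 and ejects 5; 5 enters row 1 and ejects 2. So w(7) = 2. P is now [[1, 5], [3, 7], [4], [6]].
Step i=6: Q has 6 at row 4, column 1; remove 6 from row 4 of P and reverse-bump: 6 enters row 3 and ejects 4; 4 enters row 2 and ejects 3; 3 enters row 1 and ejects 1. So w(6) = 1. P is now [[3, 5], [4, 7], [6]].
Step i=5: Q has 5 at row 3, column 1; remove 6 from row 3 of P and reverse-bump: 6 enters row 2 and ejects 4; 4 enters row 1 and ejects 3. So w(5) = 3. P is now [[4, 5], [6, 7]].
Step i=4: Q has 4 at row 2, column 2; remove 7 from row 2 of P and reverse-bump: 7 enters row 1 and ejects 5. So w(4) = 5. P is now [[4, 7], [6]].
Step i=3: Q has 3 at row 2, column 1; remove 6 from row 2 of P and reverse-bump: 6 enters row 1 and ejects 4. So w(3) = 4. P is now [[6, 7]].
Step i=2: Q has 2 at row 1, column 2; remove that cell from P, ejecting 7. So w(2) = 7. P is now [[6]].
Step i=1: Q has 1 at row 1, column 1; remove that cell from P, ejecting 6. So w(1) = 6. P is now [].

So w = 6 7 4 5 3 1 2.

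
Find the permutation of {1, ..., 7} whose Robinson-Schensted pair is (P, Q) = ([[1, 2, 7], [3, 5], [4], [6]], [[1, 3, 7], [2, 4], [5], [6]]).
Reverse the RSK construction: for i from n down to 1, find the cell of Q containing i, remove the entry at that cell from P, and reverse-bump it up through P; the value ejected from row 1 is w(i).

Step i=7: Q has 7 at row 1, column 3; remove that cell from P, ejecting 7. So w(7) = 7. P is now [[1, 2], [3, 5], [4], [6]].
Step i=6: Q has 6 at row 4, column 1; remove 6 from row 4 of P and reverse-bump: 6 enters row 3 and ejects 4; 4 enters row 2 and ejects 3; 3 enters row 1 and ejects 2. So w(6) = 2. P is now [[1, 3], [4, 5], [6]].
Step i=5: Q has 5 at row 3, column 1; remove 6 from row 3 of P and reverse-bump: 6 enters row 2 and ejects 5; 5 enters row 1 and ejects 3. So w(5) = 3. P is now [[1, 5], [4, 6]].
Step i=4: Q has 4 at row 2, column 2; remove 6 from row 2 of P and reverse-bump: 6 enters row 1 and ejects 5. So w(4) = 5. P is now [[1, 6], [4]].
Step i=3: Q has 3 at row 1, column 2; remove that cell from P, ejecting 6. So w(3) = 6. P is now [[1], [4]].
Step i=2: Q has 2 at row 2, column 1; remove 4 from row 2 of P and reverse-bump: 4 enters row 1 and ejects 1. So w(2) = 1. P is now [[4]].
Step i=1: Q has 1 at row 1, column 1; remove that cell from P, ejecting 4. So w(1) = 4. P is now [].

So w = 4 1 6 5 3 2 7.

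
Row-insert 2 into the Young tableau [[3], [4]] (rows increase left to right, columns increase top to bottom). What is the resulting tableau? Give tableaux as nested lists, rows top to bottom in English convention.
In row 1, 2 replaces 3 (the leftmost entry greater than 2); 3 is bumped to row 2. In row 2, 3 replaces 4 (the leftmost entry greater than 3); 4 is bumped to row 3. 4 starts a new row 3. The new tableau is [[2], [3], [4]].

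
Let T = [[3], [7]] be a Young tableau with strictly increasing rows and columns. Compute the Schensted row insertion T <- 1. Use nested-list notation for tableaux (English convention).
[[1], [3], [7]]

In row 1, 1 replaces 3 (the leftmost entry greater than 1); 3 is bumped to row 2. In row 2, 3 replaces 7 (the leftmost entry greater than 3); 7 is bumped to row 3. 7 starts a new row 3. The new tableau is [[1], [3], [7]].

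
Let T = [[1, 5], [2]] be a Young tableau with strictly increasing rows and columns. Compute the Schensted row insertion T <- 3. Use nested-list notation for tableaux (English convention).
[[1, 3], [2, 5]]

In row 1, 3 replaces 5 (the leftmost entry greater than 3); 5 is bumped to row 2. 5 is appended to row 2. The new tableau is [[1, 3], [2, 5]].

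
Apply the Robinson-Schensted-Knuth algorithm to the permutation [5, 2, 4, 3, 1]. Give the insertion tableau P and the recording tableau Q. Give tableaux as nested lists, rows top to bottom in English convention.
Insert each entry of the permutation into P by Schensted row insertion, recording in Q the position of each new cell.

Insert 5: appended to row 1. P = [[5]].
Insert 2: 2 bumps 5 from row 1; 5 starts row 2. P = [[2], [5]].
Insert 4: appended to row 1. P = [[2, 4], [5]].
Insert 3: 3 bumps 4 from row 1; 4 bumps 5 from row 2; 5 starts row 3. P = [[2, 3], [4], [5]].
Insert 1: 1 bumps 2 from row 1; 2 bumps 4 from row 2; 4 bumps 5 from row 3; 5 starts row 4. P = [[1, 3], [2], [4], [5]].

So P = [[1, 3], [2], [4], [5]], Q = [[1, 3], [2], [4], [5]].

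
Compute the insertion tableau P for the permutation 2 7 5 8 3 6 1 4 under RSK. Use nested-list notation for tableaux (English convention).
Insert 2: appended to row 1. P = [[2]].
Insert 7: appended to row 1. P = [[2, 7]].
Insert 5: 5 bumps 7 from row 1; 7 starts row 2. P = [[2, 5], [7]].
Insert 8: appended to row 1. P = [[2, 5, 8], [7]].
Insert 3: 3 bumps 5 from row 1; 5 bumps 7 from row 2; 7 starts row 3. P = [[2, 3, 8], [5], [7]].
Insert 6: 6 bumps 8 from row 1; 8 appends to row 2. P = [[2, 3, 6], [5, 8], [7]].
Insert 1: 1 bumps 2 from row 1; 2 bumps 5 from row 2; 5 bumps 7 from row 3; 7 starts row 4. P = [[1, 3, 6], [2, 8], [5], [7]].
Insert 4: 4 bumps 6 from row 1; 6 bumps 8 from row 2; 8 appends to row 3. P = [[1, 3, 4], [2, 6], [5, 8], [7]].

So P = [[1, 3, 4], [2, 6], [5, 8], [7]].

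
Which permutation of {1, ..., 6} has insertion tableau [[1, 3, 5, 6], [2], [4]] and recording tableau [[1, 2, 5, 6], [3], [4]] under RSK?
2 4 3 1 5 6

Reverse the RSK construction: for i from n down to 1, find the cell of Q containing i, remove the entry at that cell from P, and reverse-bump it up through P; the value ejected from row 1 is w(i).

Step i=6: Q has 6 at row 1, column 4; remove that cell from P, ejecting 6. So w(6) = 6. P is now [[1, 3, 5], [2], [4]].
Step i=5: Q has 5 at row 1, column 3; remove that cell from P, ejecting 5. So w(5) = 5. P is now [[1, 3], [2], [4]].
Step i=4: Q has 4 at row 3, column 1; remove 4 from row 3 of P and reverse-bump: 4 enters row 2 and ejects 2; 2 enters row 1 and ejects 1. So w(4) = 1. P is now [[2, 3], [4]].
Step i=3: Q has 3 at row 2, column 1; remove 4 from row 2 of P and reverse-bump: 4 enters row 1 and ejects 3. So w(3) = 3. P is now [[2, 4]].
Step i=2: Q has 2 at row 1, column 2; remove that cell from P, ejecting 4. So w(2) = 4. P is now [[2]].
Step i=1: Q has 1 at row 1, column 1; remove that cell from P, ejecting 2. So w(1) = 2. P is now [].

So w = 2 4 3 1 5 6.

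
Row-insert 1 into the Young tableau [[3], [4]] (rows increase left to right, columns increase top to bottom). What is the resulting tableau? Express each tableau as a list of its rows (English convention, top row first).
[[1], [3], [4]]

In row 1, 1 replaces 3 (the leftmost entry greater than 1); 3 is bumped to row 2. In row 2, 3 replaces 4 (the leftmost entry greater than 3); 4 is bumped to row 3. 4 starts a new row 3. The new tableau is [[1], [3], [4]].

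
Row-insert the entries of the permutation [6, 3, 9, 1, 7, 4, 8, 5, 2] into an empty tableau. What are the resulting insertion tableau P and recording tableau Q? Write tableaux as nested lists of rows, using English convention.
Insert each entry of the permutation into P by Schensted row insertion, recording in Q the position of each new cell.

Insert 6: appended to row 1. P = [[6]], Q = [[1]].
Insert 3: 3 bumps 6 from row 1; 6 starts row 2. P = [[3], [6]], Q = [[1], [2]].
Insert 9: appended to row 1. P = [[3, 9], [6]], Q = [[1, 3], [2]].
Insert 1: 1 bumps 3 from row 1; 3 bumps 6 from row 2; 6 starts row 3. P = [[1, 9], [3], [6]], Q = [[1, 3], [2], [4]].
Insert 7: 7 bumps 9 from row 1; 9 appends to row 2. P = [[1, 7], [3, 9], [6]], Q = [[1, 3], [2, 5], [4]].
Insert 4: 4 bumps 7 from row 1; 7 bumps 9 from row 2; 9 appends to row 3. P = [[1, 4], [3, 7], [6, 9]], Q = [[1, 3], [2, 5], [4, 6]].
Insert 8: appended to row 1. P = [[1, 4, 8], [3, 7], [6, 9]], Q = [[1, 3, 7], [2, 5], [4, 6]].
Insert 5: 5 bumps 8 from row 1; 8 appends to row 2. P = [[1, 4, 5], [3, 7, 8], [6, 9]], Q = [[1, 3, 7], [2, 5, 8], [4, 6]].
Insert 2: 2 bumps 4 from row 1; 4 bumps 7 from row 2; 7 bumps 9 from row 3; 9 starts row 4. P = [[1, 2, 5], [3, 4, 8], [6, 7], [9]], Q = [[1, 3, 7], [2, 5, 8], [4, 6], [9]].

So P = [[1, 2, 5], [3, 4, 8], [6, 7], [9]], Q = [[1, 3, 7], [2, 5, 8], [4, 6], [9]].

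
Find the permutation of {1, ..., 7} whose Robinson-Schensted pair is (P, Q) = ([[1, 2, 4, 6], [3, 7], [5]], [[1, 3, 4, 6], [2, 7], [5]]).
Reverse the RSK construction: for i from n down to 1, find the cell of Q containing i, remove the entry at that cell from P, and reverse-bump it up through P; the value ejected from row 1 is w(i).

Step i=7: Q has 7 at row 2, column 2; remove 7 from row 2 of P and reverse-bump: 7 enters row 1 and ejects 6. So w(7) = 6. P is now [[1, 2, 4, 7], [3], [5]].
Step i=6: Q has 6 at row 1, column 4; remove that cell from P, ejecting 7. So w(6) = 7. P is now [[1, 2, 4], [3], [5]].
Step i=5: Q has 5 at row 3, column 1; remove 5 from row 3 of P and reverse-bump: 5 enters row 2 and ejects 3; 3 enters row 1 and ejects 2. So w(5) = 2. P is now [[1, 3, 4], [5]].
Step i=4: Q has 4 at row 1, column 3; remove that cell from P, ejecting 4. So w(4) = 4. P is now [[1, 3], [5]].
Step i=3: Q has 3 at row 1, column 2; remove that cell from P, ejecting 3. So w(3) = 3. P is now [[1], [5]].
Step i=2: Q has 2 at row 2, column 1; remove 5 from row 2 of P and reverse-bump: 5 enters row 1 and ejects 1. So w(2) = 1. P is now [[5]].
Step i=1: Q has 1 at row 1, column 1; remove that cell from P, ejecting 5. So w(1) = 5. P is now [].

So w = 5 1 3 4 2 7 6.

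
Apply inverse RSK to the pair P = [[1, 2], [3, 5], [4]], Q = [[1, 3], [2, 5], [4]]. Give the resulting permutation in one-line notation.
4 3 5 1 2

Reverse the RSK construction: for i from n down to 1, find the cell of Q containing i, remove the entry at that cell from P, and reverse-bump it up through P; the value ejected from row 1 is w(i).

Step i=5: Q has 5 at row 2, column 2; remove 5 from row 2 of P and reverse-bump: 5 enters row 1 and ejects 2. So w(5) = 2. P is now [[1, 5], [3], [4]].
Step i=4: Q has 4 at row 3, column 1; remove 4 from row 3 of P and reverse-bump: 4 enters row 2 and ejects 3; 3 enters row 1 and ejects 1. So w(4) = 1. P is now [[3, 5], [4]].
Step i=3: Q has 3 at row 1, column 2; remove that cell from P, ejecting 5. So w(3) = 5. P is now [[3], [4]].
Step i=2: Q has 2 at row 2, column 1; remove 4 from row 2 of P and reverse-bump: 4 enters row 1 and ejects 3. So w(2) = 3. P is now [[4]].
Step i=1: Q has 1 at row 1, column 1; remove that cell from P, ejecting 4. So w(1) = 4. P is now [].

So w = 4 3 5 1 2.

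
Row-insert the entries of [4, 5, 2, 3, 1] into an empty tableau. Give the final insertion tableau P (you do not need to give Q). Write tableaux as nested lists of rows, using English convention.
Insert 4: appended to row 1. P = [[4]].
Insert 5: appended to row 1. P = [[4, 5]].
Insert 2: 2 bumps 4 from row 1; 4 starts row 2. P = [[2, 5], [4]].
Insert 3: 3 bumps 5 from row 1; 5 appends to row 2. P = [[2, 3], [4, 5]].
Insert 1: 1 bumps 2 from row 1; 2 bumps 4 from row 2; 4 starts row 3. P = [[1, 3], [2, 5], [4]].

So P = [[1, 3], [2, 5], [4]].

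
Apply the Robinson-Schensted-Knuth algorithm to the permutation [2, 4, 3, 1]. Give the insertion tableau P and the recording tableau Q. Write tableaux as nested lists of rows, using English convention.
Insert each entry of the permutation into P by Schensted row insertion, recording in Q the position of each new cell.

After inserting 2: P = [[2]].
After inserting 4: P = [[2, 4]].
After inserting 3: P = [[2, 3], [4]].
After inserting 1: P = [[1, 3], [2], [4]].

So P = [[1, 3], [2], [4]], Q = [[1, 2], [3], [4]].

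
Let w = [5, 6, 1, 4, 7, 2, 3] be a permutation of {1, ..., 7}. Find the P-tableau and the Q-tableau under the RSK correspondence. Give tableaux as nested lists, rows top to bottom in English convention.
Insert each entry of the permutation into P by Schensted row insertion, recording in Q the position of each new cell.

Insert 5: appended to row 1. P = [[5]].
Insert 6: appended to row 1. P = [[5, 6]].
Insert 1: 1 bumps 5 from row 1; 5 starts row 2. P = [[1, 6], [5]].
Insert 4: 4 bumps 6 from row 1; 6 appends to row 2. P = [[1, 4], [5, 6]].
Insert 7: appended to row 1. P = [[1, 4, 7], [5, 6]].
Insert 2: 2 bumps 4 from row 1; 4 bumps 5 from row 2; 5 starts row 3. P = [[1, 2, 7], [4, 6], [5]].
Insert 3: 3 bumps 7 from row 1; 7 appends to row 2. P = [[1, 2, 3], [4, 6, 7], [5]].

So P = [[1, 2, 3], [4, 6, 7], [5]], Q = [[1, 2, 5], [3, 4, 7], [6]].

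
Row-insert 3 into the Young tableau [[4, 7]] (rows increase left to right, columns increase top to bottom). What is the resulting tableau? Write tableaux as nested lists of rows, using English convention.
In row 1, 3 replaces 4 (the leftmost entry greater than 3); 4 is bumped to row 2. 4 starts a new row 2. The new tableau is [[3, 7], [4]].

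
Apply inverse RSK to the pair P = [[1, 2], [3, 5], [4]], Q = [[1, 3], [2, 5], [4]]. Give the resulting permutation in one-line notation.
4 3 5 1 2

Reverse the RSK construction: for i from n down to 1, find the cell of Q containing i, remove the entry at that cell from P, and reverse-bump it up through P; the value ejected from row 1 is w(i).

Step i=5: Q has 5 at row 2, column 2; remove 5 from row 2 of P and reverse-bump: 5 enters row 1 and ejects 2. So w(5) = 2. P is now [[1, 5], [3], [4]].
Step i=4: Q has 4 at row 3, column 1; remove 4 from row 3 of P and reverse-bump: 4 enters row 2 and ejects 3; 3 enters row 1 and ejects 1. So w(4) = 1. P is now [[3, 5], [4]].
Step i=3: Q has 3 at row 1, column 2; remove that cell from P, ejecting 5. So w(3) = 5. P is now [[3], [4]].
Step i=2: Q has 2 at row 2, column 1; remove 4 from row 2 of P and reverse-bump: 4 enters row 1 and ejects 3. So w(2) = 3. P is now [[4]].
Step i=1: Q has 1 at row 1, column 1; remove that cell from P, ejecting 4. So w(1) = 4. P is now [].

So w = 4 3 5 1 2.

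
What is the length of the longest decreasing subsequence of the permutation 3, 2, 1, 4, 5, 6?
3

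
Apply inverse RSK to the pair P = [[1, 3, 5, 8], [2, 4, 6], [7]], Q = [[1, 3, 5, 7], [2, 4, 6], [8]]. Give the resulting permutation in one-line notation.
Reverse RSK: for i = n, n-1, ..., 1, locate i in Q, remove the corresponding corner cell from P, and reverse-bump its entry up through P; the value ejected from row 1 is w(i).

So w = 2 1 4 3 7 6 8 5.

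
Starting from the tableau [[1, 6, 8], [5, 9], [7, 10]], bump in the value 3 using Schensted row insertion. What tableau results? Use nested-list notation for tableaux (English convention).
[[1, 3, 8], [5, 6], [7, 9], [10]]

In row 1, 3 replaces 6 (the leftmost entry greater than 3); 6 is bumped to row 2. In row 2, 6 replaces 9 (the leftmost entry greater than 6); 9 is bumped to row 3. In row 3, 9 replaces 10 (the leftmost entry greater than 9); 10 is bumped to row 4. 10 starts a new row 4. The new tableau is [[1, 3, 8], [5, 6], [7, 9], [10]].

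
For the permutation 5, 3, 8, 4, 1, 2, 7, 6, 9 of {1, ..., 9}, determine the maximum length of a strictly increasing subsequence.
4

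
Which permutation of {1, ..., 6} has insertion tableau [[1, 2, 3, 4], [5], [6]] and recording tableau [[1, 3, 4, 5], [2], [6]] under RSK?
Reverse the RSK construction: for i from n down to 1, find the cell of Q containing i, remove the entry at that cell from P, and reverse-bump it up through P; the value ejected from row 1 is w(i).

Step i=6: Q has 6 at row 3, column 1; remove 6 from row 3 of P and reverse-bump: 6 enters row 2 and ejects 5; 5 enters row 1 and ejects 4. So w(6) = 4. P is now [[1, 2, 3, 5], [6]].
Step i=5: Q has 5 at row 1, column 4; remove that cell from P, ejecting 5. So w(5) = 5. P is now [[1, 2, 3], [6]].
Step i=4: Q has 4 at row 1, column 3; remove that cell from P, ejecting 3. So w(4) = 3. P is now [[1, 2], [6]].
Step i=3: Q has 3 at row 1, column 2; remove that cell from P, ejecting 2. So w(3) = 2. P is now [[1], [6]].
Step i=2: Q has 2 at row 2, column 1; remove 6 from row 2 of P and reverse-bump: 6 enters row 1 and ejects 1. So w(2) = 1. P is now [[6]].
Step i=1: Q has 1 at row 1, column 1; remove that cell from P, ejecting 6. So w(1) = 6. P is now [].

So w = 6 1 2 3 5 4.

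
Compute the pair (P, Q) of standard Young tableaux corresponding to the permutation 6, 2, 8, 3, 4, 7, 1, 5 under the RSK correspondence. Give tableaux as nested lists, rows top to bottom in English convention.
P = [[1, 3, 4, 5], [2, 7], [6, 8]], Q = [[1, 3, 5, 6], [2, 4], [7, 8]]

Insert each entry of the permutation into P by Schensted row insertion, recording in Q the position of each new cell.

Insert 6: appended to row 1. P = [[6]].
Insert 2: 2 bumps 6 from row 1; 6 starts row 2. P = [[2], [6]].
Insert 8: appended to row 1. P = [[2, 8], [6]].
Insert 3: 3 bumps 8 from row 1; 8 appends to row 2. P = [[2, 3], [6, 8]].
Insert 4: appended to row 1. P = [[2, 3, 4], [6, 8]].
Insert 7: appended to row 1. P = [[2, 3, 4, 7], [6, 8]].
Insert 1: 1 bumps 2 from row 1; 2 bumps 6 from row 2; 6 starts row 3. P = [[1, 3, 4, 7], [2, 8], [6]].
Insert 5: 5 bumps 7 from row 1; 7 bumps 8 from row 2; 8 appends to row 3. P = [[1, 3, 4, 5], [2, 7], [6, 8]].

So P = [[1, 3, 4, 5], [2, 7], [6, 8]], Q = [[1, 3, 5, 6], [2, 4], [7, 8]].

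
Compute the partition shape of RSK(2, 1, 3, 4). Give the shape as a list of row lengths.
RSK row insertion gives P = [[1, 3, 4], [2]], which has shape [3, 1].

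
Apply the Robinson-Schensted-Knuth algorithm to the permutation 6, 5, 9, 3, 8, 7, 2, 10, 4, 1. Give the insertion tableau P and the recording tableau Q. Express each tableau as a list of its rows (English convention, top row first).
P = [[1, 4, 10], [2, 7], [3, 8], [5, 9], [6]], Q = [[1, 3, 8], [2, 5], [4, 6], [7, 9], [10]]

Insert each entry of the permutation into P by Schensted row insertion, recording in Q the position of each new cell.

Insert 6: appended to row 1. P = [[6]].
Insert 5: 5 bumps 6 from row 1; 6 starts row 2. P = [[5], [6]].
Insert 9: appended to row 1. P = [[5, 9], [6]].
Insert 3: 3 bumps 5 from row 1; 5 bumps 6 from row 2; 6 starts row 3. P = [[3, 9], [5], [6]].
Insert 8: 8 bumps 9 from row 1; 9 appends to row 2. P = [[3, 8], [5, 9], [6]].
Insert 7: 7 bumps 8 from row 1; 8 bumps 9 from row 2; 9 appends to row 3. P = [[3, 7], [5, 8], [6, 9]].
Insert 2: 2 bumps 3 from row 1; 3 bumps 5 from row 2; 5 bumps 6 from row 3; 6 starts row 4. P = [[2, 7], [3, 8], [5, 9], [6]].
Insert 10: appended to row 1. P = [[2, 7, 10], [3, 8], [5, 9], [6]].
Insert 4: 4 bumps 7 from row 1; 7 bumps 8 from row 2; 8 bumps 9 from row 3; 9 appends to row 4. P = [[2, 4, 10], [3, 7], [5, 8], [6, 9]].
Insert 1: 1 bumps 2 from row 1; 2 bumps 3 from row 2; 3 bumps 5 from row 3; 5 bumps 6 from row 4; 6 starts row 5. P = [[1, 4, 10], [2, 7], [3, 8], [5, 9], [6]].

So P = [[1, 4, 10], [2, 7], [3, 8], [5, 9], [6]], Q = [[1, 3, 8], [2, 5], [4, 6], [7, 9], [10]].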